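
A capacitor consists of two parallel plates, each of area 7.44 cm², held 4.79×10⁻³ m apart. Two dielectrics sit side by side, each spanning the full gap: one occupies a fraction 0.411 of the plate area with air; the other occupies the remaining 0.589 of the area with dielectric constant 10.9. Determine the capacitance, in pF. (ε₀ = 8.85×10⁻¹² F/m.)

C ≈ 9.39 pF

A = 7.44 cm² = 7.44×10⁻⁴ m².
Side-by-side slabs ⇒ two capacitors in parallel, each spanning the full gap.
C₁ = κ₁ε₀A₁/d = 1.00 × 8.85×10⁻¹² × 3.06×10⁻⁴ / 4.79×10⁻³ = 5.65×10⁻¹³ F.
C₂ = κ₂ε₀A₂/d = 10.9 × 8.85×10⁻¹² × 4.38×10⁻⁴ / 4.79×10⁻³ = 8.83×10⁻¹² F.
C = C₁ + C₂ = 9.39×10⁻¹² F.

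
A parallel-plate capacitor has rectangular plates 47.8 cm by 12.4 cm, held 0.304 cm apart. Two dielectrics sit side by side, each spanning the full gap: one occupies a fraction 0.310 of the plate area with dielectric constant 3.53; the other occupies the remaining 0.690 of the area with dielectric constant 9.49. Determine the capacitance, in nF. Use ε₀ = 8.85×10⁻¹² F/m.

A = 47.8 × 12.4 cm² = 5.93×10⁻² m².
Side-by-side slabs ⇒ two capacitors in parallel, each spanning the full gap.
C₁ = κ₁ε₀A₁/d = 3.53 × 8.85×10⁻¹² × 1.84×10⁻² / 3.04×10⁻³ = 1.89×10⁻¹⁰ F.
C₂ = κ₂ε₀A₂/d = 9.49 × 8.85×10⁻¹² × 4.09×10⁻² / 3.04×10⁻³ = 1.13×10⁻⁹ F.
C = C₁ + C₂ = 1.32×10⁻⁹ F.

1.32 nF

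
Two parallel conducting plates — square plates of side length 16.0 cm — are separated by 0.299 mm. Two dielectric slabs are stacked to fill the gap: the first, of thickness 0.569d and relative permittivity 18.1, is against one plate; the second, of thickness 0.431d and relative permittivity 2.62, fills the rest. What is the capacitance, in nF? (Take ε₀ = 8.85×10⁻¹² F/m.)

3.87 nF

A = (16.0 cm)² = 2.56×10⁻² m².
Stacked slabs ⇒ two capacitors in series, each with the full plate area.
C₁ = κ₁ε₀A/d₁ = 18.1 × 8.85×10⁻¹² × 2.56×10⁻² / 1.70×10⁻⁴ = 2.41×10⁻⁸ F.
C₂ = κ₂ε₀A/d₂ = 2.62 × 8.85×10⁻¹² × 2.56×10⁻² / 1.29×10⁻⁴ = 4.61×10⁻⁹ F.
C = (1/C₁ + 1/C₂)⁻¹ = 3.87×10⁻⁹ F.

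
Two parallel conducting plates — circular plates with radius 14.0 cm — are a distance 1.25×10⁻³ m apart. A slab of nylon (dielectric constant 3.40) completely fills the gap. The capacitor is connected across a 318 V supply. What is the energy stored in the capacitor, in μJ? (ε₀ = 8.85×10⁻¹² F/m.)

A = π(14.0 cm)² = 6.16×10⁻² m².
C = κε₀A/d = 3.40 × 8.85×10⁻¹² × 6.16×10⁻² / 1.25×10⁻³ = 1.48×10⁻⁹ F.
U = ½CV² = ½ × 1.48×10⁻⁹ × (318)² = 7.49×10⁻⁵ J.

U ≈ 74.9 μJ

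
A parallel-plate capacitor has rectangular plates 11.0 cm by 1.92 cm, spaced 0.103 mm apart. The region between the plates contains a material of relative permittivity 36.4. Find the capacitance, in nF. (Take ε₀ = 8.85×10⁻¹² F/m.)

A = 11.0 × 1.92 cm² = 2.11×10⁻³ m².
C = κε₀A/d = 36.4 × 8.85×10⁻¹² × 2.11×10⁻³ / 1.03×10⁻⁴ = 6.61×10⁻⁹ F.

C ≈ 6.61 nF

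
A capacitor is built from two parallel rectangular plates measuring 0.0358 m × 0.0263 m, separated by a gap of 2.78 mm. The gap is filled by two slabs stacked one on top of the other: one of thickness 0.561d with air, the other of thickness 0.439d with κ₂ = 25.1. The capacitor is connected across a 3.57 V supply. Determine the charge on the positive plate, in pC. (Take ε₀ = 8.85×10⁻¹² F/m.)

A = 0.0358 × 0.0263 m² = 9.42×10⁻⁴ m².
Stacked slabs ⇒ two capacitors in series, each with the full plate area.
C₁ = κ₁ε₀A/d₁ = 1.00 × 8.85×10⁻¹² × 9.42×10⁻⁴ / 1.56×10⁻³ = 5.34×10⁻¹² F.
C₂ = κ₂ε₀A/d₂ = 25.1 × 8.85×10⁻¹² × 9.42×10⁻⁴ / 1.22×10⁻³ = 1.71×10⁻¹⁰ F.
C = (1/C₁ + 1/C₂)⁻¹ = 5.18×10⁻¹² F.
Q = CV = 5.18×10⁻¹² × 3.57 = 1.85×10⁻¹¹ C.

Q ≈ 18.5 pC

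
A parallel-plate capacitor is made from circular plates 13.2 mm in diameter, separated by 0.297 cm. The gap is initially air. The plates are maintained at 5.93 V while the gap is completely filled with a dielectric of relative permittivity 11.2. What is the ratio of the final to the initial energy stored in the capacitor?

Battery connected ⇒ V is held fixed.
C₂ = 11.2 C₁ and U = ½CV², so U₂/U₁ = C₂/C₁ = 11.2.

11.2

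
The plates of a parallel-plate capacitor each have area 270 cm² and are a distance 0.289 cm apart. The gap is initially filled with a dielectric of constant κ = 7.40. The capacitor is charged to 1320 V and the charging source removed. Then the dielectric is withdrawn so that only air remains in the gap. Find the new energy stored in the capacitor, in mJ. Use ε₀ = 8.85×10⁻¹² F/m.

A = 270 cm² = 2.70×10⁻² m².
Initially C₁ = κε₀A/d = 7.40 × 8.85×10⁻¹² × 2.70×10⁻² / 2.89×10⁻³ = 6.12×10⁻¹⁰ F.
U₁ = 5.33×10⁻⁴ J.
Isolated ⇒ Q is held fixed. C₂ = 0.135 C₁ and U = Q²/(2C), so U₂/U₁ = C₁/C₂ = 7.40.
U₂ = 7.40 × 5.33×10⁻⁴ = 3.94×10⁻³ J.

U ≈ 3.94 mJ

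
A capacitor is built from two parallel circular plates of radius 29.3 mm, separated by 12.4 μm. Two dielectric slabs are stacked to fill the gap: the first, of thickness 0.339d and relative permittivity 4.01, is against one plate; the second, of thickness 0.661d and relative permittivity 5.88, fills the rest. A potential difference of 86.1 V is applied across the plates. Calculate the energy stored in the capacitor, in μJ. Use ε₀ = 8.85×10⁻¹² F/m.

A = π(29.3 mm)² = 2.70×10⁻³ m².
Stacked slabs ⇒ two capacitors in series, each with the full plate area.
C₁ = κ₁ε₀A/d₁ = 4.01 × 8.85×10⁻¹² × 2.70×10⁻³ / 4.20×10⁻⁶ = 2.28×10⁻⁸ F.
C₂ = κ₂ε₀A/d₂ = 5.88 × 8.85×10⁻¹² × 2.70×10⁻³ / 8.20×10⁻⁶ = 1.71×10⁻⁸ F.
C = (1/C₁ + 1/C₂)⁻¹ = 9.77×10⁻⁹ F.
U = ½CV² = ½ × 9.77×10⁻⁹ × (86.1)² = 3.62×10⁻⁵ J.

U ≈ 36.2 μJ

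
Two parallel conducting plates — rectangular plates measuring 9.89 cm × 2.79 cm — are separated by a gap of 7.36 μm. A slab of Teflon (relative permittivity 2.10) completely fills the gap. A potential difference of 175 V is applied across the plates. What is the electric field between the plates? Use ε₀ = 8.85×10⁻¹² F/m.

23.8 MV/m

E = V/d = 175 / 7.36×10⁻⁶ = 2.38×10⁷ V/m.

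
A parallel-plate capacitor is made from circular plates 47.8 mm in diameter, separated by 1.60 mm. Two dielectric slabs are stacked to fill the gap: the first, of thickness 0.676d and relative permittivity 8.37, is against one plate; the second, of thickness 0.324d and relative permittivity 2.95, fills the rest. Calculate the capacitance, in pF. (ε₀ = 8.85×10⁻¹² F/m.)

52.1 pF

A = π(47.8/2 mm)² = 1.79×10⁻³ m².
Stacked slabs ⇒ two capacitors in series, each with the full plate area.
C₁ = κ₁ε₀A/d₁ = 8.37 × 8.85×10⁻¹² × 1.79×10⁻³ / 1.08×10⁻³ = 1.23×10⁻¹⁰ F.
C₂ = κ₂ε₀A/d₂ = 2.95 × 8.85×10⁻¹² × 1.79×10⁻³ / 5.18×10⁻⁴ = 9.04×10⁻¹¹ F.
C = (1/C₁ + 1/C₂)⁻¹ = 5.21×10⁻¹¹ F.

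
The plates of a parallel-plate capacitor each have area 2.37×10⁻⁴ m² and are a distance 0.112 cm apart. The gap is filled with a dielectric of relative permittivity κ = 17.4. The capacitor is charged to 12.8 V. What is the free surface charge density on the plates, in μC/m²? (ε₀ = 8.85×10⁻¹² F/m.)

C = κε₀A/d = 17.4 × 8.85×10⁻¹² × 2.37×10⁻⁴ / 1.12×10⁻³ = 3.26×10⁻¹¹ F.
σ = Q/A = CV/A = 3.26×10⁻¹¹ × 12.8 / 2.37×10⁻⁴ = 1.76×10⁻⁶ C/m².

σ ≈ 1.76 μC/m²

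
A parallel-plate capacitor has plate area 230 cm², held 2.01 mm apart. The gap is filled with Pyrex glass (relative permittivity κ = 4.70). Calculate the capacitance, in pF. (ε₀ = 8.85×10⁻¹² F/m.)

C ≈ 476 pF

A = 230 cm² = 2.30×10⁻² m².
C = κε₀A/d = 4.70 × 8.85×10⁻¹² × 2.30×10⁻² / 2.01×10⁻³ = 4.76×10⁻¹⁰ F.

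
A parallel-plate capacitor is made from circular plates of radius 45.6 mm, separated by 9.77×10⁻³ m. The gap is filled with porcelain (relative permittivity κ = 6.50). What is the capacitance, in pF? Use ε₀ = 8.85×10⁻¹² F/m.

A = π(45.6 mm)² = 6.53×10⁻³ m².
C = κε₀A/d = 6.50 × 8.85×10⁻¹² × 6.53×10⁻³ / 9.77×10⁻³ = 3.85×10⁻¹¹ F.

38.5 pF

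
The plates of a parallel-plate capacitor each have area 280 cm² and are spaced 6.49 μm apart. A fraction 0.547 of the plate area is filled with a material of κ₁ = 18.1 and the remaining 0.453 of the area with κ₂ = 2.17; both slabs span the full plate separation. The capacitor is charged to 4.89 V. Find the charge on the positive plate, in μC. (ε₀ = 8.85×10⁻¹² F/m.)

Q ≈ 2.03 μC

A = 280 cm² = 2.80×10⁻² m².
Side-by-side slabs ⇒ two capacitors in parallel, each spanning the full gap.
C₁ = κ₁ε₀A₁/d = 18.1 × 8.85×10⁻¹² × 1.53×10⁻² / 6.49×10⁻⁶ = 3.78×10⁻⁷ F.
C₂ = κ₂ε₀A₂/d = 2.17 × 8.85×10⁻¹² × 1.27×10⁻² / 6.49×10⁻⁶ = 3.75×10⁻⁸ F.
C = C₁ + C₂ = 4.16×10⁻⁷ F.
Q = CV = 4.16×10⁻⁷ × 4.89 = 2.03×10⁻⁶ C.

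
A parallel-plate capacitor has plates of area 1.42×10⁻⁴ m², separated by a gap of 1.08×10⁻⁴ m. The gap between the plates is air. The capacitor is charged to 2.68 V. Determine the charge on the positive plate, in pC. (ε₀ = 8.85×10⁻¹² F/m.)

C = ε₀A/d = 8.85×10⁻¹² × 1.42×10⁻⁴ / 1.08×10⁻⁴ = 1.16×10⁻¹¹ F.
Q = CV = 1.16×10⁻¹¹ × 2.68 = 3.12×10⁻¹¹ C.

Q ≈ 31.2 pC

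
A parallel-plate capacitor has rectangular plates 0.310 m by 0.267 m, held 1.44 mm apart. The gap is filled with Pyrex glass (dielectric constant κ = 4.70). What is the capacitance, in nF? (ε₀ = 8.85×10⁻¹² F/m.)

C ≈ 2.39 nF

A = 0.310 × 0.267 m² = 8.28×10⁻² m².
C = κε₀A/d = 4.70 × 8.85×10⁻¹² × 8.28×10⁻² / 1.44×10⁻³ = 2.39×10⁻⁹ F.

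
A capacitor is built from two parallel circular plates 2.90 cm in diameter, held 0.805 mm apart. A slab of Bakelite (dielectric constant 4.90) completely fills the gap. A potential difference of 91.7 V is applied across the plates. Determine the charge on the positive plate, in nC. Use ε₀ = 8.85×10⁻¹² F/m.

3.26 nC

A = π(2.90/2 cm)² = 6.61×10⁻⁴ m².
C = κε₀A/d = 4.90 × 8.85×10⁻¹² × 6.61×10⁻⁴ / 8.05×10⁻⁴ = 3.56×10⁻¹¹ F.
Q = CV = 3.56×10⁻¹¹ × 91.7 = 3.26×10⁻⁹ C.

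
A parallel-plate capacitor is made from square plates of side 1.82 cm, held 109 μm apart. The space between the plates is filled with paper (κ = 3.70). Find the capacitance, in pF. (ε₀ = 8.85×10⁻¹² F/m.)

99.5 pF

A = (1.82 cm)² = 3.31×10⁻⁴ m².
C = κε₀A/d = 3.70 × 8.85×10⁻¹² × 3.31×10⁻⁴ / 1.09×10⁻⁴ = 9.95×10⁻¹¹ F.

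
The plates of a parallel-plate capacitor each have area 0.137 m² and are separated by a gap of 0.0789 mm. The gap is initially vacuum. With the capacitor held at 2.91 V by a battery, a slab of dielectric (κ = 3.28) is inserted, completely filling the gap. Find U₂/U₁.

U₂/U₁ ≈ 3.28

Battery connected ⇒ V is held fixed.
C₂ = 3.28 C₁ and U = ½CV², so U₂/U₁ = C₂/C₁ = 3.28.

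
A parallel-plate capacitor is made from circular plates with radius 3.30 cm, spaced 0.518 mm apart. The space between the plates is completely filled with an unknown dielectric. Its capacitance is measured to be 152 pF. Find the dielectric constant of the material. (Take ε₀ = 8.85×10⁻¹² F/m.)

A = π(3.30 cm)² = 3.42×10⁻³ m².
κ = Cd/(ε₀A) = 1.52×10⁻¹⁰ × 5.18×10⁻⁴ / (8.85×10⁻¹² × 3.42×10⁻³) = 2.60.

2.60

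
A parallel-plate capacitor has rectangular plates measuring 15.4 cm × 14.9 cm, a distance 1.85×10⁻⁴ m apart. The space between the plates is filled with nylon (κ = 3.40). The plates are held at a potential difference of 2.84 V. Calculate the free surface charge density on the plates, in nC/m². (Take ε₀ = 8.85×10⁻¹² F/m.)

A = 15.4 × 14.9 cm² = 2.29×10⁻² m².
C = κε₀A/d = 3.40 × 8.85×10⁻¹² × 2.29×10⁻² / 1.85×10⁻⁴ = 3.73×10⁻⁹ F.
σ = Q/A = CV/A = 3.73×10⁻⁹ × 2.84 / 2.29×10⁻² = 4.62×10⁻⁷ C/m².

462 nC/m²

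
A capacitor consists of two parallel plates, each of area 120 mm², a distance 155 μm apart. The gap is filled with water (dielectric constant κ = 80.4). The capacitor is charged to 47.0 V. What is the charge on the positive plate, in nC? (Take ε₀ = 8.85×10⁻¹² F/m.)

25.9 nC

A = 120 mm² = 1.20×10⁻⁴ m².
C = κε₀A/d = 80.4 × 8.85×10⁻¹² × 1.20×10⁻⁴ / 1.55×10⁻⁴ = 5.51×10⁻¹⁰ F.
Q = CV = 5.51×10⁻¹⁰ × 47.0 = 2.59×10⁻⁸ C.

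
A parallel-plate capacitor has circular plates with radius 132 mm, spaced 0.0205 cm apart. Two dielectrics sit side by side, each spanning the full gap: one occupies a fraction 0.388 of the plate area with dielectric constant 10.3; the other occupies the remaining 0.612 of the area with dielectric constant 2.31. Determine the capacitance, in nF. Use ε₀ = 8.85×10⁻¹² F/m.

C ≈ 12.8 nF

A = π(132 mm)² = 5.47×10⁻² m².
Side-by-side slabs ⇒ two capacitors in parallel, each spanning the full gap.
C₁ = κ₁ε₀A₁/d = 10.3 × 8.85×10⁻¹² × 2.12×10⁻² / 2.05×10⁻⁴ = 9.44×10⁻⁹ F.
C₂ = κ₂ε₀A₂/d = 2.31 × 8.85×10⁻¹² × 3.35×10⁻² / 2.05×10⁻⁴ = 3.34×10⁻⁹ F.
C = C₁ + C₂ = 1.28×10⁻⁸ F.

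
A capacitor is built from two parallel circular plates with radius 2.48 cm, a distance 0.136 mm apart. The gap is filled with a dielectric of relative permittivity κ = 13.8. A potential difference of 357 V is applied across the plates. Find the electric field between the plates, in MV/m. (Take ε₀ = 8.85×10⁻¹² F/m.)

E = V/d = 357 / 1.36×10⁻⁴ = 2.62×10⁶ V/m.

2.62 MV/m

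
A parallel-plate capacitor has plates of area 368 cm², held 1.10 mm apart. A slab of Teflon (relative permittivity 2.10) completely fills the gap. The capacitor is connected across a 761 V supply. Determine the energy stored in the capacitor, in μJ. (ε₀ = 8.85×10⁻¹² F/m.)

A = 368 cm² = 3.68×10⁻² m².
C = κε₀A/d = 2.10 × 8.85×10⁻¹² × 3.68×10⁻² / 1.10×10⁻³ = 6.22×10⁻¹⁰ F.
U = ½CV² = ½ × 6.22×10⁻¹⁰ × (761)² = 1.80×10⁻⁴ J.

U ≈ 180 μJ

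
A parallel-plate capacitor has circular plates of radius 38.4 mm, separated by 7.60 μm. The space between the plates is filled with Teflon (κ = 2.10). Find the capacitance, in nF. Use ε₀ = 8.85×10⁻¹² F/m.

A = π(38.4 mm)² = 4.63×10⁻³ m².
C = κε₀A/d = 2.10 × 8.85×10⁻¹² × 4.63×10⁻³ / 7.60×10⁻⁶ = 1.13×10⁻⁸ F.

C ≈ 11.3 nF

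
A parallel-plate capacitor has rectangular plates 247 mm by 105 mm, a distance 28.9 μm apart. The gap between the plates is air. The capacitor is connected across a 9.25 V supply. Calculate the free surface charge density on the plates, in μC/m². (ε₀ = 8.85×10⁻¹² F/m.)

A = 247 × 105 mm² = 2.59×10⁻² m².
C = ε₀A/d = 8.85×10⁻¹² × 2.59×10⁻² / 2.89×10⁻⁵ = 7.94×10⁻⁹ F.
σ = Q/A = CV/A = 7.94×10⁻⁹ × 9.25 / 2.59×10⁻² = 2.83×10⁻⁶ C/m².

σ ≈ 2.83 μC/m²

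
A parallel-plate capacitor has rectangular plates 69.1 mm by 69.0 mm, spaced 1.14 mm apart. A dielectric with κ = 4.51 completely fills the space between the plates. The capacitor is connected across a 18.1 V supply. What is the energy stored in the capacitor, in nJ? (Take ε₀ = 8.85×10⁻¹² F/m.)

U ≈ 27.3 nJ

A = 69.1 × 69.0 mm² = 4.77×10⁻³ m².
C = κε₀A/d = 4.51 × 8.85×10⁻¹² × 4.77×10⁻³ / 1.14×10⁻³ = 1.67×10⁻¹⁰ F.
U = ½CV² = ½ × 1.67×10⁻¹⁰ × (18.1)² = 2.73×10⁻⁸ J.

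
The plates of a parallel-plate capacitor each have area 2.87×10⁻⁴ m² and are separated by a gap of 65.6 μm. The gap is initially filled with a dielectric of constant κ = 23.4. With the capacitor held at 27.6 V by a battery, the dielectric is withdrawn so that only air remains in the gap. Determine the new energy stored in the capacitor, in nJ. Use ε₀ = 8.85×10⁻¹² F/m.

U ≈ 14.7 nJ

Initially C₁ = κε₀A/d = 23.4 × 8.85×10⁻¹² × 2.87×10⁻⁴ / 6.56×10⁻⁵ = 9.06×10⁻¹⁰ F.
U₁ = 3.45×10⁻⁷ J.
Battery connected ⇒ V is held fixed. C₂ = 0.0427 C₁ and U = ½CV², so U₂/U₁ = C₂/C₁ = 0.0427.
U₂ = 0.0427 × 3.45×10⁻⁷ = 1.47×10⁻⁸ J.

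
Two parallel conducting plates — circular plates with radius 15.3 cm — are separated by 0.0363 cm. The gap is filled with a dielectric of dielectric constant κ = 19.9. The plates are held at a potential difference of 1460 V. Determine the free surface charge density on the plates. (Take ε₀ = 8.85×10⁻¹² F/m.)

A = π(15.3 cm)² = 7.35×10⁻² m².
C = κε₀A/d = 19.9 × 8.85×10⁻¹² × 7.35×10⁻² / 3.63×10⁻⁴ = 3.57×10⁻⁸ F.
σ = Q/A = CV/A = 3.57×10⁻⁸ × 1460 / 7.35×10⁻² = 7.08×10⁻⁴ C/m².

70.8 nC/cm²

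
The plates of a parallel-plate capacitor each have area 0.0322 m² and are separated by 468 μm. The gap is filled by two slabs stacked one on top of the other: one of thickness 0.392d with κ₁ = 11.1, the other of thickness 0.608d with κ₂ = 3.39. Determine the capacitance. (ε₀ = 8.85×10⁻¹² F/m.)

Stacked slabs ⇒ two capacitors in series, each with the full plate area.
C₁ = κ₁ε₀A/d₁ = 11.1 × 8.85×10⁻¹² × 3.22×10⁻² / 1.83×10⁻⁴ = 1.72×10⁻⁸ F.
C₂ = κ₂ε₀A/d₂ = 3.39 × 8.85×10⁻¹² × 3.22×10⁻² / 2.85×10⁻⁴ = 3.40×10⁻⁹ F.
C = (1/C₁ + 1/C₂)⁻¹ = 2.84×10⁻⁹ F.

C ≈ 2.84 nF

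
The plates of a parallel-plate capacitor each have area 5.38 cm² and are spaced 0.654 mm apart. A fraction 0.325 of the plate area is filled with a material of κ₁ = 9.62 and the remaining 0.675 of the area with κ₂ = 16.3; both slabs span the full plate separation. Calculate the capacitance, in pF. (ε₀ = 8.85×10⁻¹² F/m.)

A = 5.38 cm² = 5.38×10⁻⁴ m².
Side-by-side slabs ⇒ two capacitors in parallel, each spanning the full gap.
C₁ = κ₁ε₀A₁/d = 9.62 × 8.85×10⁻¹² × 1.75×10⁻⁴ / 6.54×10⁻⁴ = 2.28×10⁻¹¹ F.
C₂ = κ₂ε₀A₂/d = 16.3 × 8.85×10⁻¹² × 3.63×10⁻⁴ / 6.54×10⁻⁴ = 8.01×10⁻¹¹ F.
C = C₁ + C₂ = 1.03×10⁻¹⁰ F.

C ≈ 103 pF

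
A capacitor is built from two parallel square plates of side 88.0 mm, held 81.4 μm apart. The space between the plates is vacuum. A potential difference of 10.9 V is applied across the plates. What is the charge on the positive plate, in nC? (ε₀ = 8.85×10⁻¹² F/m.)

A = (88.0 mm)² = 7.74×10⁻³ m².
C = ε₀A/d = 8.85×10⁻¹² × 7.74×10⁻³ / 8.14×10⁻⁵ = 8.42×10⁻¹⁰ F.
Q = CV = 8.42×10⁻¹⁰ × 10.9 = 9.18×10⁻⁹ C.

Q ≈ 9.18 nC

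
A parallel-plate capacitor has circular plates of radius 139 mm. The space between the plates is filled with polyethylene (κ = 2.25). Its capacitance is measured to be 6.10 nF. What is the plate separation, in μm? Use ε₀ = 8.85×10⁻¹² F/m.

d ≈ 198 μm

A = π(139 mm)² = 6.07×10⁻² m².
d = κε₀A/C = 2.25 × 8.85×10⁻¹² × 6.07×10⁻² / 6.10×10⁻⁹ = 1.98×10⁻⁴ m.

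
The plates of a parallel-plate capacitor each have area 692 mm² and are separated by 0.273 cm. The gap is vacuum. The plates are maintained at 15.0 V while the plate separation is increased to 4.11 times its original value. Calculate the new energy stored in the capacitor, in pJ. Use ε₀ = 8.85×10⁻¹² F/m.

A = 692 mm² = 6.92×10⁻⁴ m².
Initially C₁ = ε₀A/d = 8.85×10⁻¹² × 6.92×10⁻⁴ / 2.73×10⁻³ = 2.24×10⁻¹² F.
U₁ = 2.52×10⁻¹⁰ J.
Battery connected ⇒ V is held fixed. C₂ = 0.243 C₁ and U = ½CV², so U₂/U₁ = C₂/C₁ = 0.243.
U₂ = 0.243 × 2.52×10⁻¹⁰ = 6.14×10⁻¹¹ J.

U ≈ 61.4 pJ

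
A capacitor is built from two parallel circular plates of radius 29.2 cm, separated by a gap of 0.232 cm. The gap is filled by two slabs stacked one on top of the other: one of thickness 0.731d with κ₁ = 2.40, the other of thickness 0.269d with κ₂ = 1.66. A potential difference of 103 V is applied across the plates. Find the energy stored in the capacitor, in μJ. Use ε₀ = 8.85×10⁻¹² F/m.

A = π(29.2 cm)² = 0.268 m².
Stacked slabs ⇒ two capacitors in series, each with the full plate area.
C₁ = κ₁ε₀A/d₁ = 2.40 × 8.85×10⁻¹² × 0.268 / 1.70×10⁻³ = 3.35×10⁻⁹ F.
C₂ = κ₂ε₀A/d₂ = 1.66 × 8.85×10⁻¹² × 0.268 / 6.24×10⁻⁴ = 6.31×10⁻⁹ F.
C = (1/C₁ + 1/C₂)⁻¹ = 2.19×10⁻⁹ F.
U = ½CV² = ½ × 2.19×10⁻⁹ × (103)² = 1.16×10⁻⁵ J.

11.6 μJ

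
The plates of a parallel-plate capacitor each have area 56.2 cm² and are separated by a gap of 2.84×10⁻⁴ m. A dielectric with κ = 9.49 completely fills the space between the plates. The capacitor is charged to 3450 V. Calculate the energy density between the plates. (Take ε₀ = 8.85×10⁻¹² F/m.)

u ≈ 6.20×10⁶ mJ/m³

E = V/d = 3450 / 2.84×10⁻⁴ = 1.21×10⁷ V/m.
u = ½κε₀E² = ½ × 9.49 × 8.85×10⁻¹² × (1.21×10⁷)² = 6.20×10³ J/m³.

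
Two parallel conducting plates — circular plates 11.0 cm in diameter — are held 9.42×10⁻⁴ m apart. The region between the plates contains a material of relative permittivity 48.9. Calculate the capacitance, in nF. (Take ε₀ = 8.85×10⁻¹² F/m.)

C ≈ 4.37 nF

A = π(11.0/2 cm)² = 9.50×10⁻³ m².
C = κε₀A/d = 48.9 × 8.85×10⁻¹² × 9.50×10⁻³ / 9.42×10⁻⁴ = 4.37×10⁻⁹ F.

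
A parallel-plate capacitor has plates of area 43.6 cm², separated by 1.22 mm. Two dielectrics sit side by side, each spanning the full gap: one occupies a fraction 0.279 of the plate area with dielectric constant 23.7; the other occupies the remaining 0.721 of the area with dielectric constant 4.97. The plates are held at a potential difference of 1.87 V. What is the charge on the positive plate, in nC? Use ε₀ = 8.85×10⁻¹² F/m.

0.603 nC

A = 43.6 cm² = 4.36×10⁻³ m².
Side-by-side slabs ⇒ two capacitors in parallel, each spanning the full gap.
C₁ = κ₁ε₀A₁/d = 23.7 × 8.85×10⁻¹² × 1.22×10⁻³ / 1.22×10⁻³ = 2.09×10⁻¹⁰ F.
C₂ = κ₂ε₀A₂/d = 4.97 × 8.85×10⁻¹² × 3.14×10⁻³ / 1.22×10⁻³ = 1.13×10⁻¹⁰ F.
C = C₁ + C₂ = 3.22×10⁻¹⁰ F.
Q = CV = 3.22×10⁻¹⁰ × 1.87 = 6.03×10⁻¹⁰ C.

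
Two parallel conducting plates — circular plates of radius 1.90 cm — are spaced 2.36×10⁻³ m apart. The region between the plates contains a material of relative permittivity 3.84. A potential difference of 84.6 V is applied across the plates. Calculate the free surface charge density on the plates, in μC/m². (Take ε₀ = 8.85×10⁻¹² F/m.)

σ ≈ 1.22 μC/m²

A = π(1.90 cm)² = 1.13×10⁻³ m².
C = κε₀A/d = 3.84 × 8.85×10⁻¹² × 1.13×10⁻³ / 2.36×10⁻³ = 1.63×10⁻¹¹ F.
σ = Q/A = CV/A = 1.63×10⁻¹¹ × 84.6 / 1.13×10⁻³ = 1.22×10⁻⁶ C/m².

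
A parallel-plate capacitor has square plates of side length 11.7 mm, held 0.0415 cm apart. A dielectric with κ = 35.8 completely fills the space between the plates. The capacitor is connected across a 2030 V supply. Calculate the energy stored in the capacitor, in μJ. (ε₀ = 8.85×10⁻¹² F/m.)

A = (11.7 mm)² = 1.37×10⁻⁴ m².
C = κε₀A/d = 35.8 × 8.85×10⁻¹² × 1.37×10⁻⁴ / 4.15×10⁻⁴ = 1.05×10⁻¹⁰ F.
U = ½CV² = ½ × 1.05×10⁻¹⁰ × (2030)² = 2.15×10⁻⁴ J.

U ≈ 215 μJ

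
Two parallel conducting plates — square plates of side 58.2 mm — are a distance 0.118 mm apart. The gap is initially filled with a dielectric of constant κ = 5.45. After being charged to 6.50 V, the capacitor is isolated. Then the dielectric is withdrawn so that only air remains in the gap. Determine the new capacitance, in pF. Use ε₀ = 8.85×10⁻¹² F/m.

A = (58.2 mm)² = 3.39×10⁻³ m².
Initially C₁ = κε₀A/d = 5.45 × 8.85×10⁻¹² × 3.39×10⁻³ / 1.18×10⁻⁴ = 1.38×10⁻⁹ F.
C = κε₀A/d scales with κ, so C₂/C₁ = 1/κ = 1/5.45 = 0.183.
C₂ = 0.183 × 1.38×10⁻⁹ = 2.54×10⁻¹⁰ F.

254 pF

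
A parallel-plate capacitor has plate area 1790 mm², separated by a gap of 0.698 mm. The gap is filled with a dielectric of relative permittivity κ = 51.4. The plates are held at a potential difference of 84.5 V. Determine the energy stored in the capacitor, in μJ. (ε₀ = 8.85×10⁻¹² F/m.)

4.16 μJ

A = 1790 mm² = 1.79×10⁻³ m².
C = κε₀A/d = 51.4 × 8.85×10⁻¹² × 1.79×10⁻³ / 6.98×10⁻⁴ = 1.17×10⁻⁹ F.
U = ½CV² = ½ × 1.17×10⁻⁹ × (84.5)² = 4.16×10⁻⁶ J.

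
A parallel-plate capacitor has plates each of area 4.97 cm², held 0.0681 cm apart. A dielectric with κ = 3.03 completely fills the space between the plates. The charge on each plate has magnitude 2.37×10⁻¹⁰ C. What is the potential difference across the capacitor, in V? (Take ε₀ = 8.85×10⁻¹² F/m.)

12.1 V

A = 4.97 cm² = 4.97×10⁻⁴ m².
C = κε₀A/d = 3.03 × 8.85×10⁻¹² × 4.97×10⁻⁴ / 6.81×10⁻⁴ = 1.96×10⁻¹¹ F.
V = Q/C = 2.37×10⁻¹⁰ / 1.96×10⁻¹¹ = 12.1 V.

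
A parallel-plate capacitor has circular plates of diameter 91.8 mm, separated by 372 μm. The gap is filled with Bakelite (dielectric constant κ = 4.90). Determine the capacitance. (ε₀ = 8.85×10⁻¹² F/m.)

A = π(91.8/2 mm)² = 6.62×10⁻³ m².
C = κε₀A/d = 4.90 × 8.85×10⁻¹² × 6.62×10⁻³ / 3.72×10⁻⁴ = 7.72×10⁻¹⁰ F.

0.772 nF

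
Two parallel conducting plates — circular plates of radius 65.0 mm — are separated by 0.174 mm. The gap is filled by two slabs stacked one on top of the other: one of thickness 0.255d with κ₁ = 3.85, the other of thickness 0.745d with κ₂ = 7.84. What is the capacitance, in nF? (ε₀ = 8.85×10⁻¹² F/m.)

A = π(65.0 mm)² = 1.33×10⁻² m².
Stacked slabs ⇒ two capacitors in series, each with the full plate area.
C₁ = κ₁ε₀A/d₁ = 3.85 × 8.85×10⁻¹² × 1.33×10⁻² / 4.44×10⁻⁵ = 1.02×10⁻⁸ F.
C₂ = κ₂ε₀A/d₂ = 7.84 × 8.85×10⁻¹² × 1.33×10⁻² / 1.30×10⁻⁴ = 7.10×10⁻⁹ F.
C = (1/C₁ + 1/C₂)⁻¹ = 4.19×10⁻⁹ F.

C ≈ 4.19 nF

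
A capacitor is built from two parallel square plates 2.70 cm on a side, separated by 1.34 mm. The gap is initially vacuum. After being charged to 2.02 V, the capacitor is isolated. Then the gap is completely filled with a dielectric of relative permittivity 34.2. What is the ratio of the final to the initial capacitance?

C = κε₀A/d scales with κ, so C₂/C₁ = κ = 34.2.

34.2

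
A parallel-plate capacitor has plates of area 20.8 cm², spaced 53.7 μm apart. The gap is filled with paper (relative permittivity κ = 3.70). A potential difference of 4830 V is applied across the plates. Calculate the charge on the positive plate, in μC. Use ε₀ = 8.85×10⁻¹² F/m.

Q ≈ 6.13 μC

A = 20.8 cm² = 2.08×10⁻³ m².
C = κε₀A/d = 3.70 × 8.85×10⁻¹² × 2.08×10⁻³ / 5.37×10⁻⁵ = 1.27×10⁻⁹ F.
Q = CV = 1.27×10⁻⁹ × 4830 = 6.13×10⁻⁶ C.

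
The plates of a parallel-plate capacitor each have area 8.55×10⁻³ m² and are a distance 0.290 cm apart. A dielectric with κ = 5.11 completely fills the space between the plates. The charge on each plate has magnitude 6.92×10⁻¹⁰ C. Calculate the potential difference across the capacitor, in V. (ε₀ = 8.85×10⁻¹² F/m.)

V ≈ 5.19 V

C = κε₀A/d = 5.11 × 8.85×10⁻¹² × 8.55×10⁻³ / 2.90×10⁻³ = 1.33×10⁻¹⁰ F.
V = Q/C = 6.92×10⁻¹⁰ / 1.33×10⁻¹⁰ = 5.19 V.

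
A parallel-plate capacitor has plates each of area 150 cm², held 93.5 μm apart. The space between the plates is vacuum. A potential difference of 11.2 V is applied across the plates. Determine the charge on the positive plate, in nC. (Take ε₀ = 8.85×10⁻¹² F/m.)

A = 150 cm² = 1.50×10⁻² m².
C = ε₀A/d = 8.85×10⁻¹² × 1.50×10⁻² / 9.35×10⁻⁵ = 1.42×10⁻⁹ F.
Q = CV = 1.42×10⁻⁹ × 11.2 = 1.59×10⁻⁸ C.

Q ≈ 15.9 nC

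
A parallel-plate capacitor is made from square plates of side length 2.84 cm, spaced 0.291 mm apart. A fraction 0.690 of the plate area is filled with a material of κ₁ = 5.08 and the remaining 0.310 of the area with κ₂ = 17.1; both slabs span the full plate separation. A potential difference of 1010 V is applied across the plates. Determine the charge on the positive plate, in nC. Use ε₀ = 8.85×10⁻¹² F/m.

A = (2.84 cm)² = 8.07×10⁻⁴ m².
Side-by-side slabs ⇒ two capacitors in parallel, each spanning the full gap.
C₁ = κ₁ε₀A₁/d = 5.08 × 8.85×10⁻¹² × 5.57×10⁻⁴ / 2.91×10⁻⁴ = 8.60×10⁻¹¹ F.
C₂ = κ₂ε₀A₂/d = 17.1 × 8.85×10⁻¹² × 2.50×10⁻⁴ / 2.91×10⁻⁴ = 1.30×10⁻¹⁰ F.
C = C₁ + C₂ = 2.16×10⁻¹⁰ F.
Q = CV = 2.16×10⁻¹⁰ × 1010 = 2.18×10⁻⁷ C.

218 nC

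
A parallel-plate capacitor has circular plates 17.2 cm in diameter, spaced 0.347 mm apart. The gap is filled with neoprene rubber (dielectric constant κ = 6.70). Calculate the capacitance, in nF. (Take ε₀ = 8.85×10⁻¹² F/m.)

A = π(17.2/2 cm)² = 2.32×10⁻² m².
C = κε₀A/d = 6.70 × 8.85×10⁻¹² × 2.32×10⁻² / 3.47×10⁻⁴ = 3.97×10⁻⁹ F.

3.97 nF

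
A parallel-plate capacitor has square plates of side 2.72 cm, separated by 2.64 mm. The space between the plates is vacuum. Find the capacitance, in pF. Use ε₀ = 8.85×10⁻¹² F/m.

C ≈ 2.48 pF

A = (2.72 cm)² = 7.40×10⁻⁴ m².
C = ε₀A/d = 8.85×10⁻¹² × 7.40×10⁻⁴ / 2.64×10⁻³ = 2.48×10⁻¹² F.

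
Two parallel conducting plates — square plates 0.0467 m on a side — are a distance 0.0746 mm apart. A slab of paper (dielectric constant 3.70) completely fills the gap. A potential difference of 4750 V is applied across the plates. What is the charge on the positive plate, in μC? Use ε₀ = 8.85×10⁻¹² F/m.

Q ≈ 4.55 μC

A = (0.0467 m)² = 2.18×10⁻³ m².
C = κε₀A/d = 3.70 × 8.85×10⁻¹² × 2.18×10⁻³ / 7.46×10⁻⁵ = 9.57×10⁻¹⁰ F.
Q = CV = 9.57×10⁻¹⁰ × 4750 = 4.55×10⁻⁶ C.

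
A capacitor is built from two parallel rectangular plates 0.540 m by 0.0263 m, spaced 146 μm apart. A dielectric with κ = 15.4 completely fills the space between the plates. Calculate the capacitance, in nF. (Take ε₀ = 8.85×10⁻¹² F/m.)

C ≈ 13.3 nF

A = 0.540 × 0.0263 m² = 1.42×10⁻² m².
C = κε₀A/d = 15.4 × 8.85×10⁻¹² × 1.42×10⁻² / 1.46×10⁻⁴ = 1.33×10⁻⁸ F.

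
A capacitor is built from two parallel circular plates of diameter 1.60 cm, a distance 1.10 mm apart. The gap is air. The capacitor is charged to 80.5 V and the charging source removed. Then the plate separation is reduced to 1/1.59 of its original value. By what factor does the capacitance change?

1.59

C = ε₀A/d scales as 1/d, so C₂/C₁ = d₁/d₂ = 1.59.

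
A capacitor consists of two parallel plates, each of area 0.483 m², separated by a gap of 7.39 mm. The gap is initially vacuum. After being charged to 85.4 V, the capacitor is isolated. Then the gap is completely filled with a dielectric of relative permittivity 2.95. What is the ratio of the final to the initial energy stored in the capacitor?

U₂/U₁ ≈ 0.339

Isolated ⇒ Q is held fixed.
C₂ = 2.95 C₁ and U = Q²/(2C), so U₂/U₁ = C₁/C₂ = 0.339.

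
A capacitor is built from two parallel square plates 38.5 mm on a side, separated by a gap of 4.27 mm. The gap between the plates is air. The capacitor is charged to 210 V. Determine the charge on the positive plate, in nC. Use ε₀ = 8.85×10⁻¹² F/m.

Q ≈ 0.645 nC

A = (38.5 mm)² = 1.48×10⁻³ m².
C = ε₀A/d = 8.85×10⁻¹² × 1.48×10⁻³ / 4.27×10⁻³ = 3.07×10⁻¹² F.
Q = CV = 3.07×10⁻¹² × 210 = 6.45×10⁻¹⁰ C.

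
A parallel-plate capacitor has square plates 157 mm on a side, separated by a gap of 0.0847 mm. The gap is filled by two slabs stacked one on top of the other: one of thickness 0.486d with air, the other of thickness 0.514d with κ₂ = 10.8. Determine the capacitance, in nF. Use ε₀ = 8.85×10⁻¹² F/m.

C ≈ 4.83 nF

A = (157 mm)² = 2.46×10⁻² m².
Stacked slabs ⇒ two capacitors in series, each with the full plate area.
C₁ = κ₁ε₀A/d₁ = 1.00 × 8.85×10⁻¹² × 2.46×10⁻² / 4.12×10⁻⁵ = 5.30×10⁻⁹ F.
C₂ = κ₂ε₀A/d₂ = 10.8 × 8.85×10⁻¹² × 2.46×10⁻² / 4.35×10⁻⁵ = 5.41×10⁻⁸ F.
C = (1/C₁ + 1/C₂)⁻¹ = 4.83×10⁻⁹ F.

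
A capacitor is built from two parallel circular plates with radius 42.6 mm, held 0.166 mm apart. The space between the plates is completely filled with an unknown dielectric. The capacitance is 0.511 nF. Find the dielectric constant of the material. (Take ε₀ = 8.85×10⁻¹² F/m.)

A = π(42.6 mm)² = 5.70×10⁻³ m².
κ = Cd/(ε₀A) = 5.11×10⁻¹⁰ × 1.66×10⁻⁴ / (8.85×10⁻¹² × 5.70×10⁻³) = 1.68.

1.68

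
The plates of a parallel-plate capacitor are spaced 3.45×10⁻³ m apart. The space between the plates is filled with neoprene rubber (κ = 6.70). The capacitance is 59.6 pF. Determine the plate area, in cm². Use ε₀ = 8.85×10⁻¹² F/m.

A = Cd/(κε₀) = 5.96×10⁻¹¹ × 3.45×10⁻³ / (6.70 × 8.85×10⁻¹²) = 3.47×10⁻³ m².

34.7 cm²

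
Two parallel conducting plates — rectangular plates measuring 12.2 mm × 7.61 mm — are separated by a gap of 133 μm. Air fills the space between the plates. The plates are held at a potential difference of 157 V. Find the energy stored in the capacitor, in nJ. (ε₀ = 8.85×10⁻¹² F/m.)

A = 12.2 × 7.61 mm² = 9.28×10⁻⁵ m².
C = ε₀A/d = 8.85×10⁻¹² × 9.28×10⁻⁵ / 1.33×10⁻⁴ = 6.18×10⁻¹² F.
U = ½CV² = ½ × 6.18×10⁻¹² × (157)² = 7.61×10⁻⁸ J.

76.1 nJ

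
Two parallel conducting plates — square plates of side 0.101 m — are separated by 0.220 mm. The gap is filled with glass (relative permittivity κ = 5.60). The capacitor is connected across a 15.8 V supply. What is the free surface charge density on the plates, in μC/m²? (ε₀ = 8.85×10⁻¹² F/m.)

3.56 μC/m²

A = (0.101 m)² = 1.02×10⁻² m².
C = κε₀A/d = 5.60 × 8.85×10⁻¹² × 1.02×10⁻² / 2.20×10⁻⁴ = 2.30×10⁻⁹ F.
σ = Q/A = CV/A = 2.30×10⁻⁹ × 15.8 / 1.02×10⁻² = 3.56×10⁻⁶ C/m².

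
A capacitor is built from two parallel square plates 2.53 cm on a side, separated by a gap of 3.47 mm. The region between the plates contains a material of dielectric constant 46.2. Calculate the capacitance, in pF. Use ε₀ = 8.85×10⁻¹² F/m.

A = (2.53 cm)² = 6.40×10⁻⁴ m².
C = κε₀A/d = 46.2 × 8.85×10⁻¹² × 6.40×10⁻⁴ / 3.47×10⁻³ = 7.54×10⁻¹¹ F.

C ≈ 75.4 pF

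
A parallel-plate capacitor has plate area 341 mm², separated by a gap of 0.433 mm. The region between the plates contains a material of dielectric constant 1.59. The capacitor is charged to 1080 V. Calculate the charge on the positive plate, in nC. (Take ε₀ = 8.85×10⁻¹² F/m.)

12.0 nC

A = 341 mm² = 3.41×10⁻⁴ m².
C = κε₀A/d = 1.59 × 8.85×10⁻¹² × 3.41×10⁻⁴ / 4.33×10⁻⁴ = 1.11×10⁻¹¹ F.
Q = CV = 1.11×10⁻¹¹ × 1080 = 1.20×10⁻⁸ C.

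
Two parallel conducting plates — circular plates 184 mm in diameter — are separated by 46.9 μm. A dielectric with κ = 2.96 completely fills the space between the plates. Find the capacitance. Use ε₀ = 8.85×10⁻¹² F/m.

A = π(184/2 mm)² = 2.66×10⁻² m².
C = κε₀A/d = 2.96 × 8.85×10⁻¹² × 2.66×10⁻² / 4.69×10⁻⁵ = 1.49×10⁻⁸ F.

C ≈ 14.9 nF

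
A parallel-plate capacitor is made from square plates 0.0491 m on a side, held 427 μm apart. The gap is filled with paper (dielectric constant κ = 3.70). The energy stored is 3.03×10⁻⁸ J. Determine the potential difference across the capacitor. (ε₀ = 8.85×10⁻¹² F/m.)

18.1 V

A = (0.0491 m)² = 2.41×10⁻³ m².
C = κε₀A/d = 3.70 × 8.85×10⁻¹² × 2.41×10⁻³ / 4.27×10⁻⁴ = 1.85×10⁻¹⁰ F.
V = √(2U/C) = √(2 × 3.03×10⁻⁸ / 1.85×10⁻¹⁰) = 18.1 V.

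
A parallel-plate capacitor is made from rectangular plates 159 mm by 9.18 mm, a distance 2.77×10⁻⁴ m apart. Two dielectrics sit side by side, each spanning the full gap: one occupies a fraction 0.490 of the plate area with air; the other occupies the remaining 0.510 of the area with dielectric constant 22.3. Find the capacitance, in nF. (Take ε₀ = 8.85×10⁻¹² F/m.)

0.553 nF

A = 159 × 9.18 mm² = 1.46×10⁻³ m².
Side-by-side slabs ⇒ two capacitors in parallel, each spanning the full gap.
C₁ = κ₁ε₀A₁/d = 1.00 × 8.85×10⁻¹² × 7.15×10⁻⁴ / 2.77×10⁻⁴ = 2.29×10⁻¹¹ F.
C₂ = κ₂ε₀A₂/d = 22.3 × 8.85×10⁻¹² × 7.44×10⁻⁴ / 2.77×10⁻⁴ = 5.30×10⁻¹⁰ F.
C = C₁ + C₂ = 5.53×10⁻¹⁰ F.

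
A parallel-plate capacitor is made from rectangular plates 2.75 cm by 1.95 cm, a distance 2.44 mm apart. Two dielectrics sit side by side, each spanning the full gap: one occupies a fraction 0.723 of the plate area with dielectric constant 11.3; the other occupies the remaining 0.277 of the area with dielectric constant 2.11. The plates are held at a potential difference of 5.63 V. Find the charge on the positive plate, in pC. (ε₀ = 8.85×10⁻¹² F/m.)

Q ≈ 95.9 pC

A = 2.75 × 1.95 cm² = 5.36×10⁻⁴ m².
Side-by-side slabs ⇒ two capacitors in parallel, each spanning the full gap.
C₁ = κ₁ε₀A₁/d = 11.3 × 8.85×10⁻¹² × 3.88×10⁻⁴ / 2.44×10⁻³ = 1.59×10⁻¹¹ F.
C₂ = κ₂ε₀A₂/d = 2.11 × 8.85×10⁻¹² × 1.49×10⁻⁴ / 2.44×10⁻³ = 1.14×10⁻¹² F.
C = C₁ + C₂ = 1.70×10⁻¹¹ F.
Q = CV = 1.70×10⁻¹¹ × 5.63 = 9.59×10⁻¹¹ C.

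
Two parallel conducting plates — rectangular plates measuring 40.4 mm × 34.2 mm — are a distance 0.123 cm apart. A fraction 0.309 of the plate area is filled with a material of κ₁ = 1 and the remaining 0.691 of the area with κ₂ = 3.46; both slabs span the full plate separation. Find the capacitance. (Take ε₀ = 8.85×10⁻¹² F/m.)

C ≈ 26.8 pF

A = 40.4 × 34.2 mm² = 1.38×10⁻³ m².
Side-by-side slabs ⇒ two capacitors in parallel, each spanning the full gap.
C₁ = κ₁ε₀A₁/d = 1.00 × 8.85×10⁻¹² × 4.27×10⁻⁴ / 1.23×10⁻³ = 3.07×10⁻¹² F.
C₂ = κ₂ε₀A₂/d = 3.46 × 8.85×10⁻¹² × 9.55×10⁻⁴ / 1.23×10⁻³ = 2.38×10⁻¹¹ F.
C = C₁ + C₂ = 2.68×10⁻¹¹ F.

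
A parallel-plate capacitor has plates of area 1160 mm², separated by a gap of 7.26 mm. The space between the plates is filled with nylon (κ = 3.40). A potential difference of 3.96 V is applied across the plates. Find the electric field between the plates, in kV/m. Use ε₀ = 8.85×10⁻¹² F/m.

E = V/d = 3.96 / 7.26×10⁻³ = 5.45×10² V/m.

E ≈ 0.545 kV/m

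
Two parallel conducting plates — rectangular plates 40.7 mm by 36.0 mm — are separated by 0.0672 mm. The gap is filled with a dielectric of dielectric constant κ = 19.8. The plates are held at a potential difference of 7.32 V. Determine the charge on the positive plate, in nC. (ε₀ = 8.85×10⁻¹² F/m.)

A = 40.7 × 36.0 mm² = 1.47×10⁻³ m².
C = κε₀A/d = 19.8 × 8.85×10⁻¹² × 1.47×10⁻³ / 6.72×10⁻⁵ = 3.82×10⁻⁹ F.
Q = CV = 3.82×10⁻⁹ × 7.32 = 2.80×10⁻⁸ C.

28.0 nC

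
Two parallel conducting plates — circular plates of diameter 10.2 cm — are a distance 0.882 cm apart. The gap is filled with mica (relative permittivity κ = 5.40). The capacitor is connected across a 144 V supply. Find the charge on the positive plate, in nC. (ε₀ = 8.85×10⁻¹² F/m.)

Q ≈ 6.38 nC

A = π(10.2/2 cm)² = 8.17×10⁻³ m².
C = κε₀A/d = 5.40 × 8.85×10⁻¹² × 8.17×10⁻³ / 8.82×10⁻³ = 4.43×10⁻¹¹ F.
Q = CV = 4.43×10⁻¹¹ × 144 = 6.38×10⁻⁹ C.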